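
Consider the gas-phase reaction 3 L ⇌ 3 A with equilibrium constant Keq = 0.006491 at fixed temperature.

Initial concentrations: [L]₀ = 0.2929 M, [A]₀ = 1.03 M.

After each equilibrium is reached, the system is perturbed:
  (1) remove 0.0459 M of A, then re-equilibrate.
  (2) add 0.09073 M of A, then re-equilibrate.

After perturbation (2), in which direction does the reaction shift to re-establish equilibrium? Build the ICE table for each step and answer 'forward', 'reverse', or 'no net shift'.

Direction: reverse

Q₀ = 43.49 vs Keq = 0.006491 ⇒ Q>K, reverse
Step 1:
                    L           A
  I            0.2929        1.03
  C             0.822      -0.822
  E             1.115       0.208
  solve Keq expr → x = -0.274; check Q = 0.006491
Then remove 0.0459 M of A.
Step 2:
                    L           A
  I             1.115      0.1621
  C          -0.03868     0.03868
  E             1.076      0.2008
  solve Keq expr → x = 0.01289; check Q = 0.006491
Then add 0.09073 M of A.
Step 3:
                    L           A
  I             1.076      0.2915
  C           0.07647    -0.07647
  E             1.153       0.215
  solve Keq expr → x = -0.02549; check Q = 0.006491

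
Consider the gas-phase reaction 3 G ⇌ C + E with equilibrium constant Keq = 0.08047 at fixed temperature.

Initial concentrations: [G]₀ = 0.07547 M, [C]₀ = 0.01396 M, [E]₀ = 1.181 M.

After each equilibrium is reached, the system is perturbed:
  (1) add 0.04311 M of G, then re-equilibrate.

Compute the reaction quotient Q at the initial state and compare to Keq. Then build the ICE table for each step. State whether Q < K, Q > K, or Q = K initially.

Q₀ = 38.35 vs Keq = 0.08047 ⇒ Q>K, reverse
Step 1:
                  G         C         E
  I         0.07547   0.01396     1.181
  C         0.04155  -0.01385  -0.01385
  E           0.117 1.1048e-04     1.167
  solve Keq expr → x = -0.01385; check Q = 0.08047
Then add 0.04311 M of G.
Step 2:
                  G         C         E
  I          0.1601 1.1048e-04     1.167
  C       -5.0961e-04 1.6987e-04 1.6987e-04
  E          0.1596 2.8035e-04     1.167
  solve Keq expr → x = 1.6987e-04; check Q = 0.08047

Q₀ = 38.35; Q > K (proceeds reverse)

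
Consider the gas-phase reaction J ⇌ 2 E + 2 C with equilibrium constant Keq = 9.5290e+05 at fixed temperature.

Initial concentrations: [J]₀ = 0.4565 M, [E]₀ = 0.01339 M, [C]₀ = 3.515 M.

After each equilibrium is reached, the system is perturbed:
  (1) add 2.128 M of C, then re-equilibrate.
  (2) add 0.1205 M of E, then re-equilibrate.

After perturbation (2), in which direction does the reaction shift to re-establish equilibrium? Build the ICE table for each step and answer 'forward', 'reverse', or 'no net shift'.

Direction: reverse

Q₀ = 0.004853 vs Keq = 9.5290e+05 ⇒ Q<K, forward
Step 1:
                    J           E           C
  init         0.4565     0.01339       3.515
  Δ           -0.4565       0.913       0.913
  eq       1.7657e-05      0.9264       4.428
  solve Keq expr → x = 0.4565; check Q = 9.5290e+05
Then add 2.128 M of C.
Step 2:
                    J           E           C
  init     1.7657e-05      0.9264       6.556
  Δ        2.1045e-05 -4.2090e-05 -4.2090e-05
  eq       3.8702e-05      0.9263       6.556
  solve Keq expr → x = -2.1045e-05; check Q = 9.5290e+05
Then add 0.1205 M of E.
Step 3:
                    J           E           C
  init     3.8702e-05       1.047       6.556
  Δ        1.0722e-05 -2.1444e-05 -2.1444e-05
  eq       4.9424e-05       1.047       6.556
  solve Keq expr → x = -1.0722e-05; check Q = 9.5290e+05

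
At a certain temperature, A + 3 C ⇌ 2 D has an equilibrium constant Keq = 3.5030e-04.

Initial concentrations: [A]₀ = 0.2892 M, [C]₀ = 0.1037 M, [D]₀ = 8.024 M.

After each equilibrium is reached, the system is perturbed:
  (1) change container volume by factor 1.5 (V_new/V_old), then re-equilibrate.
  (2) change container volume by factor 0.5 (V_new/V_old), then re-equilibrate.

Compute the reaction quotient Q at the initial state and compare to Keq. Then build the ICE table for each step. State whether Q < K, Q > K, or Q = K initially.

Q₀ = 1.9964e+05; Q > K (proceeds reverse)

Q₀ = 1.9964e+05 vs Keq = 3.5030e-04 ⇒ Q>K, reverse
Step 1:
                  A         C         D
  Initial    0.2892    0.1037     8.024
  Change      3.413     10.24    -6.826
  Equil       3.702     10.34     1.198
  solve Keq expr → x = -3.413; check Q = 3.5030e-04
Then change container volume by factor 1.5 (V_new/V_old).
Step 2:
                  A         C         D
  Initial     2.468     6.895    0.7986
  Change      0.108    0.3239   -0.2159
  Equil       2.576     7.219    0.5827
  solve Keq expr → x = -0.108; check Q = 3.5030e-04
Then change container volume by factor 0.5 (V_new/V_old).
Step 3:
                  A         C         D
  Initial     5.152     14.44     1.165
  Change       -0.4      -1.2    0.7999
  Equil       4.752     13.24     1.965
  solve Keq expr → x = 0.4; check Q = 3.5030e-04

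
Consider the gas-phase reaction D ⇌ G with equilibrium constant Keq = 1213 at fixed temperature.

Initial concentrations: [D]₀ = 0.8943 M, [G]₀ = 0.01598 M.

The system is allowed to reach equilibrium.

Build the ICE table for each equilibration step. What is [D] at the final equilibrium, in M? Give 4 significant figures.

Q₀ = 0.01787 vs Keq = 1213 ⇒ Q<K, forward
Step 1:
                    D           G
  Initial      0.8943     0.01598
  Change      -0.8936      0.8936
  Equil    7.4982e-04      0.9095
  solve Keq expr → x = 0.8936; check Q = 1213

[D]_eq = 7.4982e-04 M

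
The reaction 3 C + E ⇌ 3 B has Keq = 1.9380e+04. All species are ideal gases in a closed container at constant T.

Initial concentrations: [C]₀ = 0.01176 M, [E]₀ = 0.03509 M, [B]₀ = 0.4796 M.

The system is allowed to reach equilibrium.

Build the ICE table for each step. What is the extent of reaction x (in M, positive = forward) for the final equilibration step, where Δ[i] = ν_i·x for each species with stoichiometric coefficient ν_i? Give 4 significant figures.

Q₀ = 1.9330e+06 vs Keq = 1.9380e+04 ⇒ Q>K, reverse
Step 1:
                  C         E         B
  I         0.01176   0.03509    0.4796
  C         0.03433   0.01144  -0.03433
  E         0.04609   0.04653    0.4453
  solve Keq expr → x = -0.01144; check Q = 1.9380e+04

x = -0.01144 M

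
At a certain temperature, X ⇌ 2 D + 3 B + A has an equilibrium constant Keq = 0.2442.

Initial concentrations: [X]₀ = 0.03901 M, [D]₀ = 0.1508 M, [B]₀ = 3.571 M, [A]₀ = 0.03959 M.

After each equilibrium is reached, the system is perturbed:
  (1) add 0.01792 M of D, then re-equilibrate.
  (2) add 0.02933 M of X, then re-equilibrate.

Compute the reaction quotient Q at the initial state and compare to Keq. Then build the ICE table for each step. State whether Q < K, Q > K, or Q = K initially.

Q₀ = 1.051 vs Keq = 0.2442 ⇒ Q>K, reverse
Step 1:
                  X         D         B         A
  init      0.03901    0.1508     3.571   0.03959
  Δ         0.01682  -0.03365  -0.05047  -0.01682
  eq        0.05583    0.1172     3.521   0.02277
  solve Keq expr → x = -0.01682; check Q = 0.2442
Then add 0.01792 M of D.
Step 2:
                  X         D         B         A
  init      0.05583    0.1351     3.521   0.02277
  Δ        0.002926 -0.005851 -0.008777 -0.002926
  eq        0.05876    0.1292     3.512   0.01984
  solve Keq expr → x = -0.002926; check Q = 0.2442
Then add 0.02933 M of X.
Step 3:
                  X         D         B         A
  init      0.08809    0.1292     3.512   0.01984
  Δ       -0.004522  0.009045   0.01357  0.004522
  eq        0.08357    0.1383     3.525   0.02436
  solve Keq expr → x = 0.004522; check Q = 0.2442

Q₀ = 1.051; Q > K (proceeds reverse)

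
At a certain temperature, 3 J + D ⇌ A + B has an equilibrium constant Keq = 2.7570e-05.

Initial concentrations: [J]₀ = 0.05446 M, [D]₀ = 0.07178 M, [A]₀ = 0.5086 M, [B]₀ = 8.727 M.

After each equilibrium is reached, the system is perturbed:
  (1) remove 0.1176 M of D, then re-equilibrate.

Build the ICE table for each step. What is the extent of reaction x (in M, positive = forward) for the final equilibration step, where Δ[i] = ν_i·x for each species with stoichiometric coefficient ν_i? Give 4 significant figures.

Q₀ = 3.8283e+05 vs Keq = 2.7570e-05 ⇒ Q>K, reverse
Step 1:
                   J          D          A          B
  init       0.05446    0.07178     0.5086      8.727
  Δ            1.526     0.5086    -0.5086    -0.5086
  eq            1.58     0.5804 7.6829e-06      8.218
  solve Keq expr → x = -0.5086; check Q = 2.7570e-05
Then remove 0.1176 M of D.
Step 2:
                   J          D          A          B
  init          1.58     0.4628 7.6829e-06      8.218
  Δ       4.6701e-06 1.5567e-06 -1.5567e-06 -1.5567e-06
  eq            1.58     0.4628 6.1262e-06      8.218
  solve Keq expr → x = -1.5567e-06; check Q = 2.7570e-05

x = -1.5567e-06 M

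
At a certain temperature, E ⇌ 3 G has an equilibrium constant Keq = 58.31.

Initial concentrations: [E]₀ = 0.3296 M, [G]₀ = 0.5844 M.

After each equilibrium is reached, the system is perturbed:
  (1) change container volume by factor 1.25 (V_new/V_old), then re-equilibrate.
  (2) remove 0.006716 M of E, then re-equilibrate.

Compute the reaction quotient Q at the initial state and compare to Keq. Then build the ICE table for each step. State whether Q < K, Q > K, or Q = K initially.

Q₀ = 0.6055; Q < K (proceeds forward)

Q₀ = 0.6055 vs Keq = 58.31 ⇒ Q<K, forward
Step 1:
                   E          G
  I           0.3296     0.5844
  C            -0.28     0.8401
  E          0.04957      1.424
  solve Keq expr → x = 0.28; check Q = 58.31
Then change container volume by factor 1.25 (V_new/V_old).
Step 2:
                   E          G
  I          0.03966       1.14
  C         -0.01183    0.03549
  E          0.02783      1.175
  solve Keq expr → x = 0.01183; check Q = 58.31
Then remove 0.006716 M of E.
Step 3:
                   E          G
  I          0.02111      1.175
  C          0.00555   -0.01665
  E          0.02666      1.158
  solve Keq expr → x = -0.00555; check Q = 58.31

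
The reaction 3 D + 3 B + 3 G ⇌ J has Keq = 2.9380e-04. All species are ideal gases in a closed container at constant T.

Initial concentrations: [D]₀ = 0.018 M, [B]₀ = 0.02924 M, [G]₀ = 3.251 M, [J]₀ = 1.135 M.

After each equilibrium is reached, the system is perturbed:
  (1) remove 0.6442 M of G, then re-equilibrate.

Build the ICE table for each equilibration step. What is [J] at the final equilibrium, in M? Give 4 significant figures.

[J]_eq = 0.5739 M

Q₀ = 2.2657e+08 vs Keq = 2.9380e-04 ⇒ Q>K, reverse
Step 1:
                   D          B          G          J
  Initial      0.018    0.02924      3.251      1.135
  Change       1.596      1.596      1.596    -0.5319
  Equil        1.614      1.625      4.847     0.6031
  solve Keq expr → x = -0.5319; check Q = 2.9380e-04
Then remove 0.6442 M of G.
Step 2:
                   D          B          G          J
  Initial      1.614      1.625      4.203     0.6031
  Change     0.08765    0.08765    0.08765   -0.02922
  Equil        1.701      1.713       4.29     0.5739
  solve Keq expr → x = -0.02922; check Q = 2.9380e-04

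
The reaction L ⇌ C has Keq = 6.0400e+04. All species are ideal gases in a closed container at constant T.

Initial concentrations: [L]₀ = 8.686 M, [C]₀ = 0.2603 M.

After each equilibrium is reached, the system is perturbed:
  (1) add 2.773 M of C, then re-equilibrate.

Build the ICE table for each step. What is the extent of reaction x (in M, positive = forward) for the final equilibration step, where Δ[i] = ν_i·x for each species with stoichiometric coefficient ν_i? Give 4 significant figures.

x = -4.5910e-05 M

Q₀ = 0.02997 vs Keq = 6.0400e+04 ⇒ Q<K, forward
Step 1:
                   L          C
  Initial      8.686     0.2603
  Change      -8.686      8.686
  Equil   1.4812e-04      8.946
  solve Keq expr → x = 8.686; check Q = 6.0400e+04
Then add 2.773 M of C.
Step 2:
                   L          C
  Initial 1.4812e-04      11.72
  Change  4.5910e-05 -4.5910e-05
  Equil   1.9402e-04      11.72
  solve Keq expr → x = -4.5910e-05; check Q = 6.0400e+04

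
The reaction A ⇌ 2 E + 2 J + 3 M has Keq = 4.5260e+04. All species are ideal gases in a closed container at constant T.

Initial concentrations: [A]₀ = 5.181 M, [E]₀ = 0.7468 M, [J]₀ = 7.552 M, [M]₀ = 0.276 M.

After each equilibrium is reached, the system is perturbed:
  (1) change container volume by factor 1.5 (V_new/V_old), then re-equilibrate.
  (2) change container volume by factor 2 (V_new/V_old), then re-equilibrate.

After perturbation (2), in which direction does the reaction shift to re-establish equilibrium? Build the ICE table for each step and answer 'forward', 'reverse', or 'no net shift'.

Direction: forward

Q₀ = 0.1291 vs Keq = 4.5260e+04 ⇒ Q<K, forward
Step 1:
                    A           E           J           M
  init          5.181      0.7468       7.552       0.276
  Δ            -1.494       2.988       2.988       4.482
  eq            3.687       3.735       10.54       4.758
  solve Keq expr → x = 1.494; check Q = 4.5260e+04
Then change container volume by factor 1.5 (V_new/V_old).
Step 2:
                    A           E           J           M
  init          2.458        2.49       7.027       3.172
  Δ           -0.5252        1.05        1.05       1.576
  eq            1.933        3.54       8.077       4.747
  solve Keq expr → x = 0.5252; check Q = 4.5260e+04
Then change container volume by factor 2 (V_new/V_old).
Step 3:
                    A           E           J           M
  init         0.9664        1.77       4.038       2.374
  Δ           -0.5915       1.183       1.183       1.774
  eq           0.3749       2.953       5.221       4.148
  solve Keq expr → x = 0.5915; check Q = 4.5260e+04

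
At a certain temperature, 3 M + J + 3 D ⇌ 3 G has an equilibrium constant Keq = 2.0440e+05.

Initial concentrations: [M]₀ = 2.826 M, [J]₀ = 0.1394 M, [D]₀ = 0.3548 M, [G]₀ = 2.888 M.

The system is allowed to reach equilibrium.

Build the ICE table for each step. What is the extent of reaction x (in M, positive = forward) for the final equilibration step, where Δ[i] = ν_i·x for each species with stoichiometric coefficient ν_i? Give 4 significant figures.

x = 0.09776 M

Q₀ = 171.4 vs Keq = 2.0440e+05 ⇒ Q<K, forward
Step 1:
                   M          J          D          G
  Initial      2.826     0.1394     0.3548      2.888
  Change     -0.2933   -0.09776    -0.2933     0.2933
  Equil        2.533    0.04164    0.06152      3.181
  solve Keq expr → x = 0.09776; check Q = 2.0440e+05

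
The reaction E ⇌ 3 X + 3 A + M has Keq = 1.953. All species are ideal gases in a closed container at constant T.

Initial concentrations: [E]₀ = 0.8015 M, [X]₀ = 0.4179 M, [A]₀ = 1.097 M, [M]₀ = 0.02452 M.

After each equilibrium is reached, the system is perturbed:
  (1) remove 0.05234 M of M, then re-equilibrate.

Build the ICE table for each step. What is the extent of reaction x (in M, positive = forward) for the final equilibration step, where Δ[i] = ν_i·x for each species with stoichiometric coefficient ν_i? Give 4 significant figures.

Q₀ = 0.002948 vs Keq = 1.953 ⇒ Q<K, forward
Step 1:
                    E           X           A           M
  I            0.8015      0.4179       1.097     0.02452
  C           -0.2007      0.6022      0.6022      0.2007
  E            0.6008        1.02       1.699      0.2253
  solve Keq expr → x = 0.2007; check Q = 1.953
Then remove 0.05234 M of M.
Step 2:
                    E           X           A           M
  I            0.6008        1.02       1.699      0.1729
  C          -0.01249     0.03747     0.03747     0.01249
  E            0.5883       1.058       1.737      0.1854
  solve Keq expr → x = 0.01249; check Q = 1.953

x = 0.01249 M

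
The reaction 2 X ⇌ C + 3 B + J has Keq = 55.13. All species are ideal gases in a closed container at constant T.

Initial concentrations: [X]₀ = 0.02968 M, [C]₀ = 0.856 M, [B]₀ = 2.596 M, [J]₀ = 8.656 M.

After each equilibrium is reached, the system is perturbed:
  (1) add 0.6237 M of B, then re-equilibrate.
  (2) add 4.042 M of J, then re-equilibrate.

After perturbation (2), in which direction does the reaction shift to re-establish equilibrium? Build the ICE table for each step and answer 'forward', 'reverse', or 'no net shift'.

Q₀ = 1.4716e+05 vs Keq = 55.13 ⇒ Q>K, reverse
Step 1:
                  X         C         B         J
  init      0.02968     0.856     2.596     8.656
  Δ          0.6053   -0.3027    -0.908   -0.3027
  eq          0.635    0.5533     1.688     8.353
  solve Keq expr → x = -0.3027; check Q = 55.13
Then add 0.6237 M of B.
Step 2:
                  X         C         B         J
  init        0.635    0.5533     2.312     8.353
  Δ          0.1599  -0.07994   -0.2398  -0.07994
  eq         0.7949    0.4734     2.072     8.273
  solve Keq expr → x = -0.07994; check Q = 55.13
Then add 4.042 M of J.
Step 3:
                  X         C         B         J
  init       0.7949    0.4734     2.072     12.32
  Δ         0.06885  -0.03442   -0.1033  -0.03442
  eq         0.8637     0.439     1.969     12.28
  solve Keq expr → x = -0.03442; check Q = 55.13

Direction: reverse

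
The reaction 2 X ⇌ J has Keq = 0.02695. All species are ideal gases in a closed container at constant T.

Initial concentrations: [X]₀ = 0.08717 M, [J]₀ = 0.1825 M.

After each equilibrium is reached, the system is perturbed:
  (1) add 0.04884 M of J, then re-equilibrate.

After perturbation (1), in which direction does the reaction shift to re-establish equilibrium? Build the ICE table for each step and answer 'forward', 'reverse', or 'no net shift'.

Q₀ = 24.02 vs Keq = 0.02695 ⇒ Q>K, reverse
Step 1:
                    X           J
  I           0.08717      0.1825
  C            0.3545     -0.1772
  E            0.4417    0.005257
  solve Keq expr → x = -0.1772; check Q = 0.02695
Then add 0.04884 M of J.
Step 2:
                    X           J
  I            0.4417      0.0541
  C            0.0928     -0.0464
  E            0.5345    0.007698
  solve Keq expr → x = -0.0464; check Q = 0.02695

Direction: reverse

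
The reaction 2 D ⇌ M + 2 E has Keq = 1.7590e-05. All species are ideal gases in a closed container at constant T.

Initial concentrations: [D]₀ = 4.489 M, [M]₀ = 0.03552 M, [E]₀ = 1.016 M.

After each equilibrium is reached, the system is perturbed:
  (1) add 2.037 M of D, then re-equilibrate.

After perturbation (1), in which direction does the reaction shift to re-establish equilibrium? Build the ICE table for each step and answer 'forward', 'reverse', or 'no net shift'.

Q₀ = 0.00182 vs Keq = 1.7590e-05 ⇒ Q>K, reverse
Step 1:
                    D           M           E
  Initial       4.489     0.03552       1.016
  Change      0.07022    -0.03511    -0.07022
  Equil         4.559  4.0876e-04      0.9458
  solve Keq expr → x = -0.03511; check Q = 1.7590e-05
Then add 2.037 M of D.
Step 2:
                    D           M           E
  Initial       6.596  4.0876e-04      0.9458
  Change  -8.9003e-04  4.4502e-04  8.9003e-04
  Equil         6.595  8.5378e-04      0.9467
  solve Keq expr → x = 4.4502e-04; check Q = 1.7590e-05

Direction: forward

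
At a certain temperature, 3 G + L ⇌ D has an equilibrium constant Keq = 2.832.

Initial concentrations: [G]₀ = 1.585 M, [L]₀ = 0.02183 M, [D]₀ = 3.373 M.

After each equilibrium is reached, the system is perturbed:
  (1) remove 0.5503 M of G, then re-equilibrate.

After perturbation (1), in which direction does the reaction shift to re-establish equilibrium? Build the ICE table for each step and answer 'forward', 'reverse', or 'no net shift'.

Q₀ = 38.8 vs Keq = 2.832 ⇒ Q>K, reverse
Step 1:
                  G         L         D
  I           1.585   0.02183     3.373
  C          0.3845    0.1282   -0.1282
  E           1.969      0.15     3.245
  solve Keq expr → x = -0.1282; check Q = 2.832
Then remove 0.5503 M of G.
Step 2:
                  G         L         D
  I           1.419      0.15     3.245
  C          0.2586   0.08619  -0.08619
  E           1.678    0.2362     3.159
  solve Keq expr → x = -0.08619; check Q = 2.832

Direction: reverse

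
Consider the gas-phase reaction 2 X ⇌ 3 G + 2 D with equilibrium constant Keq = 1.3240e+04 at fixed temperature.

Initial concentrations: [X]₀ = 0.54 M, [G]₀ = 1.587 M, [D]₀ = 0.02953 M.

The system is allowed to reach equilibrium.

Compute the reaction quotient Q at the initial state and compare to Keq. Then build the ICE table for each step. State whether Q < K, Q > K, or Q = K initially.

Q₀ = 0.01195 vs Keq = 1.3240e+04 ⇒ Q<K, forward
Step 1:
                    X           G           D
  Initial        0.54       1.587     0.02953
  Change      -0.5225      0.7837      0.5225
  Equil       0.01751       2.371       0.552
  solve Keq expr → x = 0.2612; check Q = 1.3240e+04

Q₀ = 0.01195; Q < K (proceeds forward)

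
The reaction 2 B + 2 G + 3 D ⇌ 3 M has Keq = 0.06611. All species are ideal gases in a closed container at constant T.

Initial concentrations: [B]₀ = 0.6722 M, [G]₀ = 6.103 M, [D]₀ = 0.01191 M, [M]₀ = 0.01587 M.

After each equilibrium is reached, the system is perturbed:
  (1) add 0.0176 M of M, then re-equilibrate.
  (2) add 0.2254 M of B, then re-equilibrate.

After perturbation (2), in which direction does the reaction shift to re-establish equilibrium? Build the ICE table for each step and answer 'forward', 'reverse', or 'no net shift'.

Q₀ = 0.1406 vs Keq = 0.06611 ⇒ Q>K, reverse
Step 1:
                  B         G         D         M
  Initial    0.6722     6.103   0.01191   0.01587
  Change   0.001149  0.001149  0.001724 -0.001724
  Equil      0.6733     6.104   0.01363   0.01415
  solve Keq expr → x = -5.7472e-04; check Q = 0.06611
Then add 0.0176 M of M.
Step 2:
                  B         G         D         M
  Initial    0.6733     6.104   0.01363   0.03175
  Change   0.005711  0.005711  0.008567 -0.008567
  Equil      0.6791      6.11    0.0222   0.02318
  solve Keq expr → x = -0.002856; check Q = 0.06611
Then add 0.2254 M of B.
Step 3:
                  B         G         D         M
  Initial    0.9045      6.11    0.0222   0.02318
  Change  -0.001428 -0.001428 -0.002142  0.002142
  Equil       0.903     6.108   0.02006   0.02532
  solve Keq expr → x = 7.1411e-04; check Q = 0.06611

Direction: forward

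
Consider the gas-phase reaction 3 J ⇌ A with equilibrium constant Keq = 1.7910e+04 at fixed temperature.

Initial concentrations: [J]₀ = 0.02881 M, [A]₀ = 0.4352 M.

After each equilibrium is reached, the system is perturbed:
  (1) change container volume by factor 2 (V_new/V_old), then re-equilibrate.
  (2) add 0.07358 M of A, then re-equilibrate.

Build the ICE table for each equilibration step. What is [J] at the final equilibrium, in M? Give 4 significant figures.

Q₀ = 1.8199e+04 vs Keq = 1.7910e+04 ⇒ Q>K, reverse
Step 1:
                   J          A
  Initial    0.02881     0.4352
  Change  1.5326e-04 -5.1087e-05
  Equil      0.02896     0.4351
  solve Keq expr → x = -5.1087e-05; check Q = 1.7910e+04
Then change container volume by factor 2 (V_new/V_old).
Step 2:
                   J          A
  Initial    0.01448     0.2176
  Change    0.008407  -0.002802
  Equil      0.02289     0.2148
  solve Keq expr → x = -0.002802; check Q = 1.7910e+04
Then add 0.07358 M of A.
Step 3:
                   J          A
  Initial    0.02289     0.2884
  Change    0.002339 -7.7968e-04
  Equil      0.02523     0.2876
  solve Keq expr → x = -7.7968e-04; check Q = 1.7910e+04

[J]_eq = 0.02523 M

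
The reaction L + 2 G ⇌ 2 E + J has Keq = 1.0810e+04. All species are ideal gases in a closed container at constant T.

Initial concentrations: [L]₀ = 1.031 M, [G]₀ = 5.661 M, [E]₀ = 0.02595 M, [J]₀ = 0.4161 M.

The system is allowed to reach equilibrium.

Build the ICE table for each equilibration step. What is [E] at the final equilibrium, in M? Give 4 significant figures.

[E]_eq = 2.088 M

Q₀ = 8.4806e-06 vs Keq = 1.0810e+04 ⇒ Q<K, forward
Step 1:
                   L          G          E          J
  Initial      1.031      5.661    0.02595     0.4161
  Change      -1.031     -2.062      2.062      1.031
  Equil   4.5048e-05      3.599      2.088      1.447
  solve Keq expr → x = 1.031; check Q = 1.0810e+04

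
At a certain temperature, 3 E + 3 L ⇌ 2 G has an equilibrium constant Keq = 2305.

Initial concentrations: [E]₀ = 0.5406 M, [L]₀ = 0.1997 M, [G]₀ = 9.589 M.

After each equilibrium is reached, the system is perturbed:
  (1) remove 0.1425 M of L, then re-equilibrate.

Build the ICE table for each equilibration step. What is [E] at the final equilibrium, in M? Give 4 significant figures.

Q₀ = 7.3078e+04 vs Keq = 2305 ⇒ Q>K, reverse
Step 1:
                   E          L          G
  Initial     0.5406     0.1997      9.589
  Change      0.2357     0.2357    -0.1571
  Equil       0.7763     0.4354      9.432
  solve Keq expr → x = -0.07855; check Q = 2305
Then remove 0.1425 M of L.
Step 2:
                   E          L          G
  Initial     0.7763     0.2929      9.432
  Change     0.09383    0.09383   -0.06255
  Equil       0.8701     0.3867      9.369
  solve Keq expr → x = -0.03128; check Q = 2305

[E]_eq = 0.8701 M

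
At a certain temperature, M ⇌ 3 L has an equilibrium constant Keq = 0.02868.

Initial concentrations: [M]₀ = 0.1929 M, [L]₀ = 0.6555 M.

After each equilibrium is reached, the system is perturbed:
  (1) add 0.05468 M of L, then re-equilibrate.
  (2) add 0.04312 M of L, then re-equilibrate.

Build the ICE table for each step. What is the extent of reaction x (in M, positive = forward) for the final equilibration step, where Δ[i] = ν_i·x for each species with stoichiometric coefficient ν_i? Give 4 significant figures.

x = -0.01347 M

Q₀ = 1.46 vs Keq = 0.02868 ⇒ Q>K, reverse
Step 1:
                  M         L
  init       0.1929    0.6555
  Δ          0.1473   -0.4418
  eq         0.3402    0.2137
  solve Keq expr → x = -0.1473; check Q = 0.02868
Then add 0.05468 M of L.
Step 2:
                  M         L
  init       0.3402    0.2684
  Δ         0.01706  -0.05117
  eq         0.3572    0.2172
  solve Keq expr → x = -0.01706; check Q = 0.02868
Then add 0.04312 M of L.
Step 3:
                  M         L
  init       0.3572    0.2603
  Δ         0.01347  -0.04042
  eq         0.3707    0.2199
  solve Keq expr → x = -0.01347; check Q = 0.02868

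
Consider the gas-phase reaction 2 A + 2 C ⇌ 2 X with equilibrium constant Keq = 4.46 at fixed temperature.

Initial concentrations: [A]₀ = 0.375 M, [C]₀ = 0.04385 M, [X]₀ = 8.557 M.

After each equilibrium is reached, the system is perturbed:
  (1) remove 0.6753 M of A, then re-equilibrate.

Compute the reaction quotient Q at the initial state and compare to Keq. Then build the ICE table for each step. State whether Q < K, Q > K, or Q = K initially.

Q₀ = 2.7080e+05 vs Keq = 4.46 ⇒ Q>K, reverse
Step 1:
                    A           C           X
  init          0.375     0.04385       8.557
  Δ             1.612       1.612      -1.612
  eq            1.987       1.655       6.945
  solve Keq expr → x = -0.8058; check Q = 4.46
Then remove 0.6753 M of A.
Step 2:
                    A           C           X
  init          1.311       1.655       6.945
  Δ             0.299       0.299      -0.299
  eq             1.61       1.954       6.646
  solve Keq expr → x = -0.1495; check Q = 4.46

Q₀ = 2.7080e+05; Q > K (proceeds reverse)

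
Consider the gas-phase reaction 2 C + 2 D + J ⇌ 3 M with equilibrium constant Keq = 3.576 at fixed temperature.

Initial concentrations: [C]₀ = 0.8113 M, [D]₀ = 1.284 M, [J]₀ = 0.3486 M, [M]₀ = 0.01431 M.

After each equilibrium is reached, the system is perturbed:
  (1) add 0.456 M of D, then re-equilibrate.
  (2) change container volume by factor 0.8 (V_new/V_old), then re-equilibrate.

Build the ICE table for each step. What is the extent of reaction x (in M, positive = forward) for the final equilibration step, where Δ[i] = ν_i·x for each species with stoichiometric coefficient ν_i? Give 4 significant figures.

Q₀ = 7.7464e-06 vs Keq = 3.576 ⇒ Q<K, forward
Step 1:
                  C         D         J         M
  Initial    0.8113     1.284    0.3486   0.01431
  Change    -0.3326   -0.3326   -0.1663    0.4989
  Equil      0.4787    0.9514    0.1823    0.5132
  solve Keq expr → x = 0.1663; check Q = 3.576
Then add 0.456 M of D.
Step 2:
                  C         D         J         M
  Initial    0.4787     1.407    0.1823    0.5132
  Change   -0.04608  -0.04608  -0.02304   0.06912
  Equil      0.4326     1.361    0.1593    0.5824
  solve Keq expr → x = 0.02304; check Q = 3.576
Then change container volume by factor 0.8 (V_new/V_old).
Step 3:
                  C         D         J         M
  Initial    0.5408     1.702    0.1991    0.7279
  Change    -0.0328   -0.0328   -0.0164    0.0492
  Equil       0.508     1.669    0.1827    0.7771
  solve Keq expr → x = 0.0164; check Q = 3.576

x = 0.0164 M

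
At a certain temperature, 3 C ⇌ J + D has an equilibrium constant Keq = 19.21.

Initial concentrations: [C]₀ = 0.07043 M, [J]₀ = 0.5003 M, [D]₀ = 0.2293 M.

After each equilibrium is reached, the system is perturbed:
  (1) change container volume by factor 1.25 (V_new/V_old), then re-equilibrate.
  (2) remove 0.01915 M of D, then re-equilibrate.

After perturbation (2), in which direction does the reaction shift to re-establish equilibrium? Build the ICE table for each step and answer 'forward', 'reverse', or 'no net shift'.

Q₀ = 328.4 vs Keq = 19.21 ⇒ Q>K, reverse
Step 1:
                    C           J           D
  init        0.07043      0.5003      0.2293
  Δ           0.09809     -0.0327     -0.0327
  eq           0.1685      0.4676      0.1966
  solve Keq expr → x = -0.0327; check Q = 19.21
Then change container volume by factor 1.25 (V_new/V_old).
Step 2:
                    C           J           D
  init         0.1348      0.3741      0.1573
  Δ          0.009082   -0.003027   -0.003027
  eq           0.1439      0.3711      0.1543
  solve Keq expr → x = -0.003027; check Q = 19.21
Then remove 0.01915 M of D.
Step 3:
                    C           J           D
  init         0.1439      0.3711      0.1351
  Δ         -0.005389    0.001796    0.001796
  eq           0.1385      0.3729      0.1369
  solve Keq expr → x = 0.001796; check Q = 19.21

Direction: forward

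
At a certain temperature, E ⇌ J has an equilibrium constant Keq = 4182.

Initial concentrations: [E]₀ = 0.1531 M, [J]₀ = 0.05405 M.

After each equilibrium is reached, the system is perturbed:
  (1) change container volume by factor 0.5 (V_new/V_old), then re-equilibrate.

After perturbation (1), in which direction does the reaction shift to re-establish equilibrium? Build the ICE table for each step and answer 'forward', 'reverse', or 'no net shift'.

Direction: no net shift

Q₀ = 0.353 vs Keq = 4182 ⇒ Q<K, forward
Step 1:
                    E           J
  Initial      0.1531     0.05405
  Change      -0.1531      0.1531
  Equil    4.9522e-05      0.2071
  solve Keq expr → x = 0.1531; check Q = 4182
Then change container volume by factor 0.5 (V_new/V_old).
Step 2:
                    E           J
  Initial  9.9044e-05      0.4142
  Change            0           0
  Equil    9.9044e-05      0.4142
  solve Keq expr → x = 0; check Q = 4182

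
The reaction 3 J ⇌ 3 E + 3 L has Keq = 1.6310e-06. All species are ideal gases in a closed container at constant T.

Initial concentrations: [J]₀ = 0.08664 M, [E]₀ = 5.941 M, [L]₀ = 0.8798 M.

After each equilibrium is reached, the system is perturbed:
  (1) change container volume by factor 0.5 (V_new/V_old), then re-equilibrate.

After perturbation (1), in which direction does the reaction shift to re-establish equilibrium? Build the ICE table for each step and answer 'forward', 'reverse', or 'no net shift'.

Direction: reverse

Q₀ = 2.1957e+05 vs Keq = 1.6310e-06 ⇒ Q>K, reverse
Step 1:
                   J          E          L
  I          0.08664      5.941     0.8798
  C           0.8776    -0.8776    -0.8776
  E           0.9642      5.063   0.002241
  solve Keq expr → x = -0.2925; check Q = 1.6310e-06
Then change container volume by factor 0.5 (V_new/V_old).
Step 2:
                   J          E          L
  I            1.928      10.13   0.004483
  C         0.002238  -0.002238  -0.002238
  E            1.931      10.12   0.002245
  solve Keq expr → x = -7.4613e-04; check Q = 1.6310e-06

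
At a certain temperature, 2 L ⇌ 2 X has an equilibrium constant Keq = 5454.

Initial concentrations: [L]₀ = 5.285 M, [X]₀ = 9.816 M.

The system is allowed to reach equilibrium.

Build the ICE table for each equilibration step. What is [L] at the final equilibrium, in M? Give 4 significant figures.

[L]_eq = 0.2017 M

Q₀ = 3.45 vs Keq = 5454 ⇒ Q<K, forward
Step 1:
                    L           X
  init          5.285       9.816
  Δ            -5.083       5.083
  eq           0.2017        14.9
  solve Keq expr → x = 2.542; check Q = 5454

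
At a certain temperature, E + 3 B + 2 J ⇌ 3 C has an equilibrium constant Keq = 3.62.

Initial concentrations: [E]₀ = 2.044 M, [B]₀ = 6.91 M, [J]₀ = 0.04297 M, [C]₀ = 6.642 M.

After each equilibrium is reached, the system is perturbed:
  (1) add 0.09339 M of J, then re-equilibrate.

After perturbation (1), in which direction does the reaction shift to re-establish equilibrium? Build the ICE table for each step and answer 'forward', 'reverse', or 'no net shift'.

Q₀ = 235.3 vs Keq = 3.62 ⇒ Q>K, reverse
Step 1:
                  E         B         J         C
  Initial     2.044      6.91   0.04297     6.642
  Change     0.1216    0.3649    0.2433   -0.3649
  Equil       2.166     7.275    0.2863     6.277
  solve Keq expr → x = -0.1216; check Q = 3.62
Then add 0.09339 M of J.
Step 2:
                  E         B         J         C
  Initial     2.166     7.275    0.3796     6.277
  Change   -0.03793   -0.1138  -0.07586    0.1138
  Equil       2.128     7.161    0.3038     6.391
  solve Keq expr → x = 0.03793; check Q = 3.62

Direction: forward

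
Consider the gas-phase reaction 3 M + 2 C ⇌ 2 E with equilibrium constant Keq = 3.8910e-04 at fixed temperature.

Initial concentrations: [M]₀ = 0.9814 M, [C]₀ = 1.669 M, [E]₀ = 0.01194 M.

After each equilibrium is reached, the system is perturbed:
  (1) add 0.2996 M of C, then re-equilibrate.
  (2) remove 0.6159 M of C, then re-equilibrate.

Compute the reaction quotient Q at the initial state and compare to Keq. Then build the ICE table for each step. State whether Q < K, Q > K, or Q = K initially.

Q₀ = 5.4145e-05; Q < K (proceeds forward)

Q₀ = 5.4145e-05 vs Keq = 3.8910e-04 ⇒ Q<K, forward
Step 1:
                    M           C           E
  init         0.9814       1.669     0.01194
  Δ          -0.02758    -0.01839     0.01839
  eq           0.9538       1.651     0.03033
  solve Keq expr → x = 0.009195; check Q = 3.8910e-04
Then add 0.2996 M of C.
Step 2:
                    M           C           E
  init         0.9538        1.95     0.03033
  Δ          -0.00749   -0.004993    0.004993
  eq           0.9463       1.945     0.03532
  solve Keq expr → x = 0.002497; check Q = 3.8910e-04
Then remove 0.6159 M of C.
Step 3:
                    M           C           E
  init         0.9463       1.329     0.03532
  Δ           0.01559     0.01039    -0.01039
  eq           0.9619        1.34     0.02493
  solve Keq expr → x = -0.005196; check Q = 3.8910e-04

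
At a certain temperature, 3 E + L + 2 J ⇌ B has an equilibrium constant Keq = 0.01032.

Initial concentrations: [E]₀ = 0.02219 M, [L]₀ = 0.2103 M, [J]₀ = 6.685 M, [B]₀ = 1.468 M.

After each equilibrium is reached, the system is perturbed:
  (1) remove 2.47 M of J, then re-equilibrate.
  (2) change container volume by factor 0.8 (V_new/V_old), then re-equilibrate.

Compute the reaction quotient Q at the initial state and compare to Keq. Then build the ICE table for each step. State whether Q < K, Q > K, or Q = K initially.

Q₀ = 1.4296e+04; Q > K (proceeds reverse)

Q₀ = 1.4296e+04 vs Keq = 0.01032 ⇒ Q>K, reverse
Step 1:
                    E           L           J           B
  Initial     0.02219      0.2103       6.685       1.468
  Change        1.352      0.4505       0.901     -0.4505
  Equil         1.374      0.6608       7.586       1.017
  solve Keq expr → x = -0.4505; check Q = 0.01032
Then remove 2.47 M of J.
Step 2:
                    E           L           J           B
  Initial       1.374      0.6608       5.116       1.017
  Change       0.2562      0.0854      0.1708     -0.0854
  Equil          1.63      0.7462       5.287      0.9321
  solve Keq expr → x = -0.0854; check Q = 0.01032
Then change container volume by factor 0.8 (V_new/V_old).
Step 3:
                    E           L           J           B
  Initial       2.037      0.9328       6.609       1.165
  Change      -0.4419     -0.1473     -0.2946      0.1473
  Equil         1.595      0.7855       6.314       1.312
  solve Keq expr → x = 0.1473; check Q = 0.01032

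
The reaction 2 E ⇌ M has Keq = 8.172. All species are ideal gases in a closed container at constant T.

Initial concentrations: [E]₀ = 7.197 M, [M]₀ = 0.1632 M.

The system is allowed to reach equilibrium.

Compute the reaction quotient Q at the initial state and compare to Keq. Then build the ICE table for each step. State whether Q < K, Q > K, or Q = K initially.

Q₀ = 0.003151; Q < K (proceeds forward)

Q₀ = 0.003151 vs Keq = 8.172 ⇒ Q<K, forward
Step 1:
                    E           M
  I             7.197      0.1632
  C            -6.548       3.274
  E            0.6486       3.437
  solve Keq expr → x = 3.274; check Q = 8.172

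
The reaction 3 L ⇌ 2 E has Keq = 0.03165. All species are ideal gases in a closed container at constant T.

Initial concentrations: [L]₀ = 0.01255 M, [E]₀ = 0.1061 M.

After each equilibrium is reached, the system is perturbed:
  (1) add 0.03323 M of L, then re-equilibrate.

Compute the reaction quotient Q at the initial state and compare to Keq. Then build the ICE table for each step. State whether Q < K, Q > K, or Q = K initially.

Q₀ = 5695 vs Keq = 0.03165 ⇒ Q>K, reverse
Step 1:
                  L         E
  Initial   0.01255    0.1061
  Change     0.1428  -0.09521
  Equil      0.1554   0.01089
  solve Keq expr → x = -0.0476; check Q = 0.03165
Then add 0.03323 M of L.
Step 2:
                  L         E
  Initial    0.1886   0.01089
  Change  -0.004702  0.003134
  Equil      0.1839   0.01403
  solve Keq expr → x = 0.001567; check Q = 0.03165

Q₀ = 5695; Q > K (proceeds reverse)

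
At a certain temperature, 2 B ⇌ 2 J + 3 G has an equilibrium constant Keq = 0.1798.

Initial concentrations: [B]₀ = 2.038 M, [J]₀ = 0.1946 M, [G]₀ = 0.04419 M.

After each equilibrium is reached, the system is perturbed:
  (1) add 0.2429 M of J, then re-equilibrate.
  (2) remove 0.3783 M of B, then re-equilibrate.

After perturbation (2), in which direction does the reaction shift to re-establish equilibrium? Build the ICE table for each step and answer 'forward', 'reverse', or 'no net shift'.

Q₀ = 7.8677e-07 vs Keq = 0.1798 ⇒ Q<K, forward
Step 1:
                  B         J         G
  I           2.038    0.1946   0.04419
  C         -0.5598    0.5598    0.8396
  E           1.478    0.7544    0.8838
  solve Keq expr → x = 0.2799; check Q = 0.1798
Then add 0.2429 M of J.
Step 2:
                  B         J         G
  I           1.478    0.9973    0.8838
  C         0.06355  -0.06355  -0.09533
  E           1.542    0.9337    0.7885
  solve Keq expr → x = -0.03178; check Q = 0.1798
Then remove 0.3783 M of B.
Step 3:
                  B         J         G
  I           1.163    0.9337    0.7885
  C         0.05672  -0.05672  -0.08508
  E            1.22     0.877    0.7034
  solve Keq expr → x = -0.02836; check Q = 0.1798

Direction: reverse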